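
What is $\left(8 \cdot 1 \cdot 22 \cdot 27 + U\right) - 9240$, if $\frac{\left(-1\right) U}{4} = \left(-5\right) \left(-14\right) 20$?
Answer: $-10088$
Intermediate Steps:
$U = -5600$ ($U = - 4 \left(-5\right) \left(-14\right) 20 = - 4 \cdot 70 \cdot 20 = \left(-4\right) 1400 = -5600$)
$\left(8 \cdot 1 \cdot 22 \cdot 27 + U\right) - 9240 = \left(8 \cdot 1 \cdot 22 \cdot 27 - 5600\right) - 9240 = \left(8 \cdot 22 \cdot 27 - 5600\right) - 9240 = \left(176 \cdot 27 - 5600\right) - 9240 = \left(4752 - 5600\right) - 9240 = -848 - 9240 = -10088$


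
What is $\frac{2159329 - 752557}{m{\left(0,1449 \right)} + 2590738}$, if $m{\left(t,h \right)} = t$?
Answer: $\frac{703386}{1295369} \approx 0.543$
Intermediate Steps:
$\frac{2159329 - 752557}{m{\left(0,1449 \right)} + 2590738} = \frac{2159329 - 752557}{0 + 2590738} = \frac{2159329 - 752557}{2590738} = 1406772 \cdot \frac{1}{2590738} = \frac{703386}{1295369}$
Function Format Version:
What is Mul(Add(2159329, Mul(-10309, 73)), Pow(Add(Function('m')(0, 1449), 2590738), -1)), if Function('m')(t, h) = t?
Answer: Rational(703386, 1295369) ≈ 0.54300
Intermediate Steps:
Mul(Add(2159329, Mul(-10309, 73)), Pow(Add(Function('m')(0, 1449), 2590738), -1)) = Mul(Add(2159329, Mul(-10309, 73)), Pow(Add(0, 2590738), -1)) = Mul(Add(2159329, -752557), Pow(2590738, -1)) = Mul(1406772, Rational(1, 2590738)) = Rational(703386, 1295369)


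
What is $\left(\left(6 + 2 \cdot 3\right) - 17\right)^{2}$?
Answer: $25$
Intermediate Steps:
$\left(\left(6 + 2 \cdot 3\right) - 17\right)^{2} = \left(\left(6 + 6\right) - 17\right)^{2} = \left(12 - 17\right)^{2} = \left(-5\right)^{2} = 25$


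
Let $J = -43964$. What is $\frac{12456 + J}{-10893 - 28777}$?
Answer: $\frac{15754}{19835} \approx 0.79425$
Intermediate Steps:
$\frac{12456 + J}{-10893 - 28777} = \frac{12456 - 43964}{-10893 - 28777} = - \frac{31508}{-39670} = \left(-31508\right) \left(- \frac{1}{39670}\right) = \frac{15754}{19835}$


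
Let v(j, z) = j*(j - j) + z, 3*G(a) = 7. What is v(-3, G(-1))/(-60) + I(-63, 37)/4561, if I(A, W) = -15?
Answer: -34627/820980 ≈ -0.042178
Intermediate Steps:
G(a) = 7/3 (G(a) = (1/3)*7 = 7/3)
v(j, z) = z (v(j, z) = j*0 + z = 0 + z = z)
v(-3, G(-1))/(-60) + I(-63, 37)/4561 = (7/3)/(-60) - 15/4561 = (7/3)*(-1/60) - 15*1/4561 = -7/180 - 15/4561 = -34627/820980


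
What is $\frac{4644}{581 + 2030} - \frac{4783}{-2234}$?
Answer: $\frac{22863109}{5832974} \approx 3.9196$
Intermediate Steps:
$\frac{4644}{581 + 2030} - \frac{4783}{-2234} = \frac{4644}{2611} - - \frac{4783}{2234} = 4644 \cdot \frac{1}{2611} + \frac{4783}{2234} = \frac{4644}{2611} + \frac{4783}{2234} = \frac{22863109}{5832974}$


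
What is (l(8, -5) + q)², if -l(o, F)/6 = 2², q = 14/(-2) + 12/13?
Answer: 152881/169 ≈ 904.62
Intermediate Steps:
q = -79/13 (q = 14*(-½) + 12*(1/13) = -7 + 12/13 = -79/13 ≈ -6.0769)
l(o, F) = -24 (l(o, F) = -6*2² = -6*4 = -24)
(l(8, -5) + q)² = (-24 - 79/13)² = (-391/13)² = 152881/169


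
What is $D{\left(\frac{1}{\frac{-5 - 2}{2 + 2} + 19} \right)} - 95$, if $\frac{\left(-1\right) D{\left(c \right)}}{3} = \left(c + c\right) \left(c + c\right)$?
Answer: $- \frac{150829}{1587} \approx -95.04$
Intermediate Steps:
$D{\left(c \right)} = - 12 c^{2}$ ($D{\left(c \right)} = - 3 \left(c + c\right) \left(c + c\right) = - 3 \cdot 2 c 2 c = - 3 \cdot 4 c^{2} = - 12 c^{2}$)
$D{\left(\frac{1}{\frac{-5 - 2}{2 + 2} + 19} \right)} - 95 = - 12 \left(\frac{1}{\frac{-5 - 2}{2 + 2} + 19}\right)^{2} - 95 = - 12 \left(\frac{1}{\frac{-5 + \left(-2 + 0\right)}{4} + 19}\right)^{2} - 95 = - 12 \left(\frac{1}{\left(-5 - 2\right) \frac{1}{4} + 19}\right)^{2} - 95 = - 12 \left(\frac{1}{\left(-7\right) \frac{1}{4} + 19}\right)^{2} - 95 = - 12 \left(\frac{1}{- \frac{7}{4} + 19}\right)^{2} - 95 = - 12 \left(\frac{1}{\frac{69}{4}}\right)^{2} - 95 = - 12 \left(\frac{4}{69}\right)^{2} - 95 = \left(-12\right) \frac{16}{4761} - 95 = - \frac{64}{1587} - 95 = - \frac{150829}{1587}$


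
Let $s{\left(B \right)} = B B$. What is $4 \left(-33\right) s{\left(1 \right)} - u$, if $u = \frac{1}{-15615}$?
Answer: $- \frac{2061179}{15615} \approx -132.0$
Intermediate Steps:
$s{\left(B \right)} = B^{2}$
$u = - \frac{1}{15615} \approx -6.4041 \cdot 10^{-5}$
$4 \left(-33\right) s{\left(1 \right)} - u = 4 \left(-33\right) 1^{2} - - \frac{1}{15615} = \left(-132\right) 1 + \frac{1}{15615} = -132 + \frac{1}{15615} = - \frac{2061179}{15615}$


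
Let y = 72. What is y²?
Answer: 5184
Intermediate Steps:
y² = 72² = 5184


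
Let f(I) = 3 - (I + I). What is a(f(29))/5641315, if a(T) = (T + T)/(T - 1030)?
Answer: 22/1224165355 ≈ 1.7971e-8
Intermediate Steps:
f(I) = 3 - 2*I
a(T) = 2*T/(-1030 + T) (a(T) = (2*T)/(-1030 + T) = 2*T/(-1030 + T))
a(f(29))/5641315 = (2*(3 - 2*29)/(-1030 + (3 - 2*29)))/5641315 = (2*(3 - 58)/(-1030 + (3 - 58)))*(1/5641315) = (2*(-55)/(-1030 - 55))*(1/5641315) = (2*(-55)/(-1085))*(1/5641315) = (2*(-55)*(-1/1085))*(1/5641315) = (22/217)*(1/5641315) = 22/1224165355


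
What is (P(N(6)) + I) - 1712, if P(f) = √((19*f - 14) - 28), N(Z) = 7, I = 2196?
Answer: 484 + √91 ≈ 493.54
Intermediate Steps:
P(f) = √(-42 + 19*f) (P(f) = √((-14 + 19*f) - 28) = √(-42 + 19*f))
(P(N(6)) + I) - 1712 = (√(-42 + 19*7) + 2196) - 1712 = (√(-42 + 133) + 2196) - 1712 = (√91 + 2196) - 1712 = (2196 + √91) - 1712 = 484 + √91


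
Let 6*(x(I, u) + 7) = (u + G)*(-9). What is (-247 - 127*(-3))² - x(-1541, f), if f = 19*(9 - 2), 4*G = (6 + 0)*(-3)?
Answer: 72623/4 ≈ 18156.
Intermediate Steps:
G = -9/2 (G = ((6 + 0)*(-3))/4 = (6*(-3))/4 = (¼)*(-18) = -9/2 ≈ -4.5000)
f = 133 (f = 19*7 = 133)
x(I, u) = -¼ - 3*u/2 (x(I, u) = -7 + ((u - 9/2)*(-9))/6 = -7 + ((-9/2 + u)*(-9))/6 = -7 + (81/2 - 9*u)/6 = -7 + (27/4 - 3*u/2) = -¼ - 3*u/2)
(-247 - 127*(-3))² - x(-1541, f) = (-247 - 127*(-3))² - (-¼ - 3/2*133) = (-247 + 381)² - (-¼ - 399/2) = 134² - 1*(-799/4) = 17956 + 799/4 = 72623/4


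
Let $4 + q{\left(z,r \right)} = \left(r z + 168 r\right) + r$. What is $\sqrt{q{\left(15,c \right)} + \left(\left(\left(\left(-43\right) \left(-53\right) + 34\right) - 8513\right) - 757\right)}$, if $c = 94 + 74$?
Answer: $\sqrt{23951} \approx 154.76$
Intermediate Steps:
$c = 168$
$q{\left(z,r \right)} = -4 + 169 r + r z$ ($q{\left(z,r \right)} = -4 + \left(\left(r z + 168 r\right) + r\right) = -4 + \left(\left(168 r + r z\right) + r\right) = -4 + \left(169 r + r z\right) = -4 + 169 r + r z$)
$\sqrt{q{\left(15,c \right)} + \left(\left(\left(\left(-43\right) \left(-53\right) + 34\right) - 8513\right) - 757\right)} = \sqrt{\left(-4 + 169 \cdot 168 + 168 \cdot 15\right) + \left(\left(\left(\left(-43\right) \left(-53\right) + 34\right) - 8513\right) - 757\right)} = \sqrt{\left(-4 + 28392 + 2520\right) + \left(\left(\left(2279 + 34\right) - 8513\right) - 757\right)} = \sqrt{30908 + \left(\left(2313 - 8513\right) - 757\right)} = \sqrt{30908 - 6957} = \sqrt{23951}$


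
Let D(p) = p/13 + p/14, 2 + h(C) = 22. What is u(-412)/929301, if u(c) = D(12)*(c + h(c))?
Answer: -3024/4026971 ≈ -0.00075094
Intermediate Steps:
h(C) = 20 (h(C) = -2 + 22 = 20)
D(p) = 27*p/182 (D(p) = p*(1/13) + p*(1/14) = p/13 + p/14 = 27*p/182)
u(c) = 3240/91 + 162*c/91 (u(c) = ((27/182)*12)*(c + 20) = 162*(20 + c)/91 = 3240/91 + 162*c/91)
u(-412)/929301 = (3240/91 + (162/91)*(-412))/929301 = (3240/91 - 66744/91)*(1/929301) = -9072/13*1/929301 = -3024/4026971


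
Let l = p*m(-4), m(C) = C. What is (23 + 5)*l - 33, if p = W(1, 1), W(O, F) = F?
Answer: -145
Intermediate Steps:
p = 1
l = -4 (l = 1*(-4) = -4)
(23 + 5)*l - 33 = (23 + 5)*(-4) - 33 = 28*(-4) - 33 = -112 - 33 = -145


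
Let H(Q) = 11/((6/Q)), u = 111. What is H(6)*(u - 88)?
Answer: 253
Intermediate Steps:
H(Q) = 11*Q/6 (H(Q) = 11*(Q/6) = 11*Q/6)
H(6)*(u - 88) = ((11/6)*6)*(111 - 88) = 11*23 = 253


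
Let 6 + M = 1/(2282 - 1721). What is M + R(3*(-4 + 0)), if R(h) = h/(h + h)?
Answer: -6169/1122 ≈ -5.4982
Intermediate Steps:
R(h) = 1/2 (R(h) = h/((2*h)) = h*(1/(2*h)) = 1/2)
M = -3365/561 (M = -6 + 1/(2282 - 1721) = -6 + 1/561 = -3365/561 ≈ -5.9982)
M + R(3*(-4 + 0)) = -3365/561 + 1/2 = -6169/1122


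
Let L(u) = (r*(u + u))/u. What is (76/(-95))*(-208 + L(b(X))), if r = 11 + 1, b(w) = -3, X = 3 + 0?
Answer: 736/5 ≈ 147.20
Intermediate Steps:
X = 3
r = 12
L(u) = 24 (L(u) = (12*(u + u))/u = (12*(2*u))/u = (24*u)/u = 24)
(76/(-95))*(-208 + L(b(X))) = (76/(-95))*(-208 + 24) = (76*(-1/95))*(-184) = -⅘*(-184) = 736/5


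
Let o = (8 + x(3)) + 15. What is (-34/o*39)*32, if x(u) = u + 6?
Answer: -1326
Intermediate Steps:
x(u) = 6 + u
o = 32 (o = (8 + (6 + 3)) + 15 = (8 + 9) + 15 = 17 + 15 = 32)
(-34/o*39)*32 = (-34/32*39)*32 = (-34*1/32*39)*32 = -17/16*39*32 = -663/16*32 = -1326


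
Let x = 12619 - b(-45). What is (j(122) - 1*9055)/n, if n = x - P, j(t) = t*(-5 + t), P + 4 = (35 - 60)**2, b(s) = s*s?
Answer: 5219/9973 ≈ 0.52331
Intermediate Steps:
b(s) = s**2
P = 621 (P = -4 + (35 - 60)**2 = -4 + (-25)**2 = -4 + 625 = 621)
x = 10594 (x = 12619 - 1*(-45)**2 = 12619 - 1*2025 = 12619 - 2025 = 10594)
n = 9973 (n = 10594 - 1*621 = 10594 - 621 = 9973)
(j(122) - 1*9055)/n = (122*(-5 + 122) - 1*9055)/9973 = (122*117 - 9055)*(1/9973) = (14274 - 9055)*(1/9973) = 5219*(1/9973) = 5219/9973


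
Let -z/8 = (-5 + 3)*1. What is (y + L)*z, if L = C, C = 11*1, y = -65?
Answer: -864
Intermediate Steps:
C = 11
z = 16 (z = -8*(-5 + 3) = -(-16) = -8*(-2) = 16)
L = 11
(y + L)*z = (-65 + 11)*16 = -54*16 = -864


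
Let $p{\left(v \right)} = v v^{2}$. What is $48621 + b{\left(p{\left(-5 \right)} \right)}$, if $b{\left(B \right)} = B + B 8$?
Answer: $47496$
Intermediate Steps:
$p{\left(v \right)} = v^{3}$
$b{\left(B \right)} = 9 B$ ($b{\left(B \right)} = B + 8 B = 9 B$)
$48621 + b{\left(p{\left(-5 \right)} \right)} = 48621 + 9 \left(-5\right)^{3} = 48621 + 9 \left(-125\right) = 48621 - 1125 = 47496$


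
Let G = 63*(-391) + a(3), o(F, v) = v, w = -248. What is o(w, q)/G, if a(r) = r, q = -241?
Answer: 241/24630 ≈ 0.0097848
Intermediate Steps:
G = -24630 (G = 63*(-391) + 3 = -24633 + 3 = -24630)
o(w, q)/G = -241/(-24630) = -241*(-1/24630) = 241/24630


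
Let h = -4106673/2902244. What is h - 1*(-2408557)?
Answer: 6990215995235/2902244 ≈ 2.4086e+6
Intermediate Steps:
h = -4106673/2902244 (h = -4106673*1/2902244 = -4106673/2902244 ≈ -1.4150)
h - 1*(-2408557) = -4106673/2902244 - 1*(-2408557) = -4106673/2902244 + 2408557 = 6990215995235/2902244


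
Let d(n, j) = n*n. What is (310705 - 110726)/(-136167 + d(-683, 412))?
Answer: 199979/330322 ≈ 0.60541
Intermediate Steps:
d(n, j) = n²
(310705 - 110726)/(-136167 + d(-683, 412)) = (310705 - 110726)/(-136167 + (-683)²) = 199979/(-136167 + 466489) = 199979/330322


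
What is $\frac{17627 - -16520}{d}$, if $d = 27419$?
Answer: $\frac{34147}{27419} \approx 1.2454$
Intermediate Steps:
$\frac{17627 - -16520}{d} = \frac{17627 - -16520}{27419} = \left(17627 + 16520\right) \frac{1}{27419} = 34147 \cdot \frac{1}{27419} = \frac{34147}{27419}$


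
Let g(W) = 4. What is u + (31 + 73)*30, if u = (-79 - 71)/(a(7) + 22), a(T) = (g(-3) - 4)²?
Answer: 34245/11 ≈ 3113.2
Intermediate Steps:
a(T) = 0 (a(T) = (4 - 4)² = 0² = 0)
u = -75/11 (u = (-79 - 71)/(0 + 22) = -150/22 = -150*1/22 = -75/11 ≈ -6.8182)
u + (31 + 73)*30 = -75/11 + (31 + 73)*30 = -75/11 + 104*30 = -75/11 + 3120 = 34245/11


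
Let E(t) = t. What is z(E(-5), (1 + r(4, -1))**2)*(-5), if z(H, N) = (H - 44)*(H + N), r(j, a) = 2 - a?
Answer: 2695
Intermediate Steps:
z(H, N) = (-44 + H)*(H + N)
z(E(-5), (1 + r(4, -1))**2)*(-5) = ((-5)**2 - 44*(-5) - 44*(1 + (2 - 1*(-1)))**2 - 5*(1 + (2 - 1*(-1)))**2)*(-5) = (25 + 220 - 44*(1 + (2 + 1))**2 - 5*(1 + (2 + 1))**2)*(-5) = (25 + 220 - 44*(1 + 3)**2 - 5*(1 + 3)**2)*(-5) = (25 + 220 - 44*4**2 - 5*4**2)*(-5) = (25 + 220 - 44*16 - 5*16)*(-5) = (25 + 220 - 704 - 80)*(-5) = -539*(-5) = 2695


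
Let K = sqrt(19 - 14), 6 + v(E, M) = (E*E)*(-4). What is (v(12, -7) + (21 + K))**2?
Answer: (-561 + sqrt(5))**2 ≈ 3.1222e+5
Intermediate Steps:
v(E, M) = -6 - 4*E**2 (v(E, M) = -6 + (E*E)*(-4) = -6 + E**2*(-4) = -6 - 4*E**2)
K = sqrt(5) ≈ 2.2361
(v(12, -7) + (21 + K))**2 = ((-6 - 4*12**2) + (21 + sqrt(5)))**2 = ((-6 - 4*144) + (21 + sqrt(5)))**2 = ((-6 - 576) + (21 + sqrt(5)))**2 = (-582 + (21 + sqrt(5)))**2 = (-561 + sqrt(5))**2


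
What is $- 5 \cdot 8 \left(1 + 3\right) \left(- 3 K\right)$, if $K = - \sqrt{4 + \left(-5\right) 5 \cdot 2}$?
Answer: $- 480 i \sqrt{46} \approx - 3255.5 i$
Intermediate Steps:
$K = - i \sqrt{46}$ ($K = - \sqrt{4 - 50} = - \sqrt{-46} = - i \sqrt{46} \approx - 6.7823 i$)
$- 5 \cdot 8 \left(1 + 3\right) \left(- 3 K\right) = - 5 \cdot 8 \left(1 + 3\right) \left(- 3 \left(- i \sqrt{46}\right)\right) = - 5 \cdot 8 \cdot 4 \cdot 3 i \sqrt{46} = \left(-5\right) 32 \cdot 3 i \sqrt{46} = - 160 \cdot 3 i \sqrt{46} = - 480 i \sqrt{46}$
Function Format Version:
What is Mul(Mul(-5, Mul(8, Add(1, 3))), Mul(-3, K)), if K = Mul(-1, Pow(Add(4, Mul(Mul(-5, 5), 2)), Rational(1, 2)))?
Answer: Mul(-480, I, Pow(46, Rational(1, 2))) ≈ Mul(-3255.5, I)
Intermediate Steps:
K = Mul(-1, I, Pow(46, Rational(1, 2))) (K = Mul(-1, Pow(Add(4, Mul(-25, 2)), Rational(1, 2))) = Mul(-1, Pow(Add(4, -50), Rational(1, 2))) = Mul(-1, Pow(-46, Rational(1, 2))) = Mul(-1, Mul(I, Pow(46, Rational(1, 2)))) = Mul(-1, I, Pow(46, Rational(1, 2))) ≈ Mul(-6.7823, I))
Mul(Mul(-5, Mul(8, Add(1, 3))), Mul(-3, K)) = Mul(Mul(-5, Mul(8, Add(1, 3))), Mul(-3, Mul(-1, I, Pow(46, Rational(1, 2))))) = Mul(Mul(-5, Mul(8, 4)), Mul(3, I, Pow(46, Rational(1, 2)))) = Mul(Mul(-5, 32), Mul(3, I, Pow(46, Rational(1, 2)))) = Mul(-160, Mul(3, I, Pow(46, Rational(1, 2)))) = Mul(-480, I, Pow(46, Rational(1, 2)))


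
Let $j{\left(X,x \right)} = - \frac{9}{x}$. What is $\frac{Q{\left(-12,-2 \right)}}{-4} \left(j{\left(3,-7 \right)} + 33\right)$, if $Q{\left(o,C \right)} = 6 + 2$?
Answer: $- \frac{480}{7} \approx -68.571$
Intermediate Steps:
$Q{\left(o,C \right)} = 8$
$\frac{Q{\left(-12,-2 \right)}}{-4} \left(j{\left(3,-7 \right)} + 33\right) = \frac{8}{-4} \left(- \frac{9}{-7} + 33\right) = 8 \left(- \frac{1}{4}\right) \left(\left(-9\right) \left(- \frac{1}{7}\right) + 33\right) = - 2 \left(\frac{9}{7} + 33\right) = \left(-2\right) \frac{240}{7} = - \frac{480}{7}$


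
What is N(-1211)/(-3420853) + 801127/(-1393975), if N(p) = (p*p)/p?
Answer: -2738849597606/4768583560675 ≈ -0.57435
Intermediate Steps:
N(p) = p (N(p) = p²/p = p)
N(-1211)/(-3420853) + 801127/(-1393975) = -1211/(-3420853) + 801127/(-1393975) = -1211*(-1/3420853) + 801127*(-1/1393975) = 1211/3420853 - 801127/1393975 = -2738849597606/4768583560675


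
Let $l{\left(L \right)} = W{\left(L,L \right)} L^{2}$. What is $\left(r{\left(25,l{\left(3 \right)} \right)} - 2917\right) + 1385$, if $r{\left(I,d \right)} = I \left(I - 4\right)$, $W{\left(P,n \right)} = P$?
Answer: $-1007$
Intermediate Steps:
$l{\left(L \right)} = L^{3}$ ($l{\left(L \right)} = L L^{2} = L^{3}$)
$r{\left(I,d \right)} = I \left(-4 + I\right)$
$\left(r{\left(25,l{\left(3 \right)} \right)} - 2917\right) + 1385 = \left(25 \left(-4 + 25\right) - 2917\right) + 1385 = \left(25 \cdot 21 - 2917\right) + 1385 = \left(525 - 2917\right) + 1385 = -2392 + 1385 = -1007$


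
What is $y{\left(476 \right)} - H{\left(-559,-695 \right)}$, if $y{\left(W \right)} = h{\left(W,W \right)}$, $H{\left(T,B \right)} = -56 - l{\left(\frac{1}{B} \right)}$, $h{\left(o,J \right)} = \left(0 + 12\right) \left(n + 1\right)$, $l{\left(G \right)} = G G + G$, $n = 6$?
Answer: $\frac{67622806}{483025} \approx 140.0$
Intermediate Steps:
$l{\left(G \right)} = G + G^{2}$ ($l{\left(G \right)} = G^{2} + G = G + G^{2}$)
$h{\left(o,J \right)} = 84$ ($h{\left(o,J \right)} = \left(0 + 12\right) \left(6 + 1\right) = 12 \cdot 7 = 84$)
$H{\left(T,B \right)} = -56 - \frac{1 + \frac{1}{B}}{B}$
$y{\left(W \right)} = 84$
$y{\left(476 \right)} - H{\left(-559,-695 \right)} = 84 - \left(-56 - \frac{1}{-695} - \frac{1}{483025}\right) = 84 - \left(-56 - - \frac{1}{695} - \frac{1}{483025}\right) = 84 - \left(-56 + \frac{1}{695} - \frac{1}{483025}\right) = 84 - - \frac{27048706}{483025} = 84 + \frac{27048706}{483025} = \frac{67622806}{483025}$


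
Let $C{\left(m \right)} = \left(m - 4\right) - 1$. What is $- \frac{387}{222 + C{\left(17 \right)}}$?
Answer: $- \frac{43}{26} \approx -1.6538$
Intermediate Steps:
$C{\left(m \right)} = -5 + m$ ($C{\left(m \right)} = \left(-4 + m\right) - 1 = -5 + m$)
$- \frac{387}{222 + C{\left(17 \right)}} = - \frac{387}{222 + \left(-5 + 17\right)} = - \frac{387}{222 + 12} = - \frac{387}{234} = \left(-387\right) \frac{1}{234} = - \frac{43}{26}$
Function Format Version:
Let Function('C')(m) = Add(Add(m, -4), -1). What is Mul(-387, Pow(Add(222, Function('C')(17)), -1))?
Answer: Rational(-43, 26) ≈ -1.6538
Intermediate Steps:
Function('C')(m) = Add(-5, m) (Function('C')(m) = Add(Add(-4, m), -1) = Add(-5, m))
Mul(-387, Pow(Add(222, Function('C')(17)), -1)) = Mul(-387, Pow(Add(222, Add(-5, 17)), -1)) = Mul(-387, Pow(Add(222, 12), -1)) = Mul(-387, Pow(234, -1)) = Mul(-387, Rational(1, 234)) = Rational(-43, 26)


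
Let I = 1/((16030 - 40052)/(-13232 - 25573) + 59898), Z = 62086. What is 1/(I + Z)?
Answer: 2324365912/144310582051237 ≈ 1.6107e-5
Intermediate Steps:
I = 38805/2324365912 (I = 1/(-24022/(-38805) + 59898) = 1/(-24022*(-1/38805) + 59898) = 1/(24022/38805 + 59898) = 1/(2324365912/38805) = 38805/2324365912 ≈ 1.6695e-5)
1/(I + Z) = 1/(38805/2324365912 + 62086) = 1/(144310582051237/2324365912) = 2324365912/144310582051237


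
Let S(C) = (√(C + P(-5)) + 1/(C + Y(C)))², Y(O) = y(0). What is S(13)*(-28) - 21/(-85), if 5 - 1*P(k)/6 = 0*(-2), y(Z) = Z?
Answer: -17294291/14365 - 56*√43/13 ≈ -1232.2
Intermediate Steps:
P(k) = 30 (P(k) = 30 - 0*(-2) = 30 - 6*0 = 30 + 0 = 30)
Y(O) = 0
S(C) = (1/C + √(30 + C))² (S(C) = (√(C + 30) + 1/(C + 0))² = (√(30 + C) + 1/C)² = (1/C + √(30 + C))²)
S(13)*(-28) - 21/(-85) = ((1 + 13*√(30 + 13))²/13²)*(-28) - 21/(-85) = ((1 + 13*√43)²/169)*(-28) - 21*(-1/85) = -28*(1 + 13*√43)²/169 + 21/85 = 21/85 - 28*(1 + 13*√43)²/169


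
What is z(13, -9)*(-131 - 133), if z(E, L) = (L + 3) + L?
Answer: 3960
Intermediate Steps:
z(E, L) = 3 + 2*L (z(E, L) = (3 + L) + L = 3 + 2*L)
z(13, -9)*(-131 - 133) = (3 + 2*(-9))*(-131 - 133) = (3 - 18)*(-264) = -15*(-264) = 3960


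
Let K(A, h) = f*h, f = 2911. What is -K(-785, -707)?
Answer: 2058077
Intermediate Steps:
K(A, h) = 2911*h
-K(-785, -707) = -2911*(-707) = -1*(-2058077) = 2058077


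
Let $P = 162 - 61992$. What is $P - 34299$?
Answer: $-96129$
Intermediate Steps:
$P = -61830$ ($P = 162 - 61992 = -61830$)
$P - 34299 = -61830 - 34299 = -96129$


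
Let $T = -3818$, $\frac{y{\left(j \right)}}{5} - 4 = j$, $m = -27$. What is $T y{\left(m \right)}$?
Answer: $439070$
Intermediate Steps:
$y{\left(j \right)} = 20 + 5 j$
$T y{\left(m \right)} = - 3818 \left(20 + 5 \left(-27\right)\right) = - 3818 \left(20 - 135\right) = \left(-3818\right) \left(-115\right) = 439070$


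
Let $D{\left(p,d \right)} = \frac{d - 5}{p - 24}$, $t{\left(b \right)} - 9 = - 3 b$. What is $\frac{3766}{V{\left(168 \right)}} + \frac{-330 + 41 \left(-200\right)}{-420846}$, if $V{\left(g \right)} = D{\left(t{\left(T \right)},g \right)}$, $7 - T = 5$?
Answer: $- \frac{16640818183}{34298949} \approx -485.17$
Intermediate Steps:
$T = 2$ ($T = 7 - 5 = 2$)
$t{\left(b \right)} = 9 - 3 b$
$D{\left(p,d \right)} = \frac{-5 + d}{-24 + p}$
$V{\left(g \right)} = \frac{5}{21} - \frac{g}{21}$ ($V{\left(g \right)} = \frac{-5 + g}{-24 + \left(9 - 6\right)} = \frac{-5 + g}{-24 + 3} = \frac{-5 + g}{-21} = - \frac{-5 + g}{21} = \frac{5}{21} - \frac{g}{21}$)
$\frac{3766}{V{\left(168 \right)}} + \frac{-330 + 41 \left(-200\right)}{-420846} = \frac{3766}{\frac{5}{21} - 8} + \frac{-330 + 41 \left(-200\right)}{-420846} = \frac{3766}{\frac{5}{21} - 8} + \left(-330 - 8200\right) \left(- \frac{1}{420846}\right) = \frac{3766}{- \frac{163}{21}} - - \frac{4265}{210423} = 3766 \left(- \frac{21}{163}\right) + \frac{4265}{210423} = - \frac{79086}{163} + \frac{4265}{210423} = - \frac{16640818183}{34298949}$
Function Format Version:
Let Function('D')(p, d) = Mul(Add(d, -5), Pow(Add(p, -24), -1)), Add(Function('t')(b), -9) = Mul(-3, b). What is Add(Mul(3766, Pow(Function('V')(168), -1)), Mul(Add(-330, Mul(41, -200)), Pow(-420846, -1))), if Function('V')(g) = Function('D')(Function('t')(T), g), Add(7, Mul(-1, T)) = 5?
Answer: Rational(-16640818183, 34298949) ≈ -485.17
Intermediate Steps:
T = 2 (T = Add(7, Mul(-1, 5)) = Add(7, -5) = 2)
Function('t')(b) = Add(9, Mul(-3, b))
Function('D')(p, d) = Mul(Pow(Add(-24, p), -1), Add(-5, d)) (Function('D')(p, d) = Mul(Add(-5, d), Pow(Add(-24, p), -1)) = Mul(Pow(Add(-24, p), -1), Add(-5, d)))
Function('V')(g) = Add(Rational(5, 21), Mul(Rational(-1, 21), g)) (Function('V')(g) = Mul(Pow(Add(-24, Add(9, Mul(-3, 2))), -1), Add(-5, g)) = Mul(Pow(Add(-24, Add(9, -6)), -1), Add(-5, g)) = Mul(Pow(Add(-24, 3), -1), Add(-5, g)) = Mul(Pow(-21, -1), Add(-5, g)) = Mul(Rational(-1, 21), Add(-5, g)) = Add(Rational(5, 21), Mul(Rational(-1, 21), g)))
Add(Mul(3766, Pow(Function('V')(168), -1)), Mul(Add(-330, Mul(41, -200)), Pow(-420846, -1))) = Add(Mul(3766, Pow(Add(Rational(5, 21), Mul(Rational(-1, 21), 168)), -1)), Mul(Add(-330, Mul(41, -200)), Pow(-420846, -1))) = Add(Mul(3766, Pow(Add(Rational(5, 21), -8), -1)), Mul(Add(-330, -8200), Rational(-1, 420846))) = Add(Mul(3766, Pow(Rational(-163, 21), -1)), Mul(-8530, Rational(-1, 420846))) = Add(Mul(3766, Rational(-21, 163)), Rational(4265, 210423)) = Add(Rational(-79086, 163), Rational(4265, 210423)) = Rational(-16640818183, 34298949)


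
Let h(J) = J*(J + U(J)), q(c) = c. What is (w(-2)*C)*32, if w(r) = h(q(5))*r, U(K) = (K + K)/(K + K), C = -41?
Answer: 78720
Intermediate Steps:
U(K) = 1 (U(K) = (2*K)/((2*K)) = (2*K)*(1/(2*K)) = 1)
h(J) = J*(1 + J) (h(J) = J*(J + 1) = J*(1 + J))
w(r) = 30*r (w(r) = (5*(1 + 5))*r = (5*6)*r = 30*r)
(w(-2)*C)*32 = ((30*(-2))*(-41))*32 = -60*(-41)*32 = 2460*32 = 78720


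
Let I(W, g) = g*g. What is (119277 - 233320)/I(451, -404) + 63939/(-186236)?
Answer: -7918694993/7599173744 ≈ -1.0420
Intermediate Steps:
I(W, g) = g**2
(119277 - 233320)/I(451, -404) + 63939/(-186236) = (119277 - 233320)/((-404)**2) + 63939/(-186236) = -114043/163216 + 63939*(-1/186236) = -114043*1/163216 - 63939/186236 = -114043/163216 - 63939/186236 = -7918694993/7599173744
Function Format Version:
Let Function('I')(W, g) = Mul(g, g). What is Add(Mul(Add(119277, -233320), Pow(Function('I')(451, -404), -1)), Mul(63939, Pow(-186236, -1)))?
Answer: Rational(-7918694993, 7599173744) ≈ -1.0420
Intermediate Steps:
Function('I')(W, g) = Pow(g, 2)
Add(Mul(Add(119277, -233320), Pow(Function('I')(451, -404), -1)), Mul(63939, Pow(-186236, -1))) = Add(Mul(Add(119277, -233320), Pow(Pow(-404, 2), -1)), Mul(63939, Pow(-186236, -1))) = Add(Mul(-114043, Pow(163216, -1)), Mul(63939, Rational(-1, 186236))) = Add(Mul(-114043, Rational(1, 163216)), Rational(-63939, 186236)) = Add(Rational(-114043, 163216), Rational(-63939, 186236)) = Rational(-7918694993, 7599173744)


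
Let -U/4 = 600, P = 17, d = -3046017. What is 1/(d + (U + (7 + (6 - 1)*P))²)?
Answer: 1/2280847 ≈ 4.3843e-7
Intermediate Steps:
U = -2400 (U = -4*600 = -2400)
1/(d + (U + (7 + (6 - 1)*P))²) = 1/(-3046017 + (-2400 + (7 + (6 - 1)*17))²) = 1/(-3046017 + (-2400 + (7 + 5*17))²) = 1/(-3046017 + (-2400 + (7 + 85))²) = 1/(-3046017 + (-2400 + 92)²) = 1/(-3046017 + (-2308)²) = 1/(-3046017 + 5326864) = 1/2280847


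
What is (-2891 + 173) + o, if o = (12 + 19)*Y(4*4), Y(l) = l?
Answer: -2222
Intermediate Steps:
o = 496 (o = (12 + 19)*(4*4) = 31*16 = 496)
(-2891 + 173) + o = (-2891 + 173) + 496 = -2718 + 496 = -2222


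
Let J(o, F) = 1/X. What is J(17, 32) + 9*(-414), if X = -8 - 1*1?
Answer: -33535/9 ≈ -3726.1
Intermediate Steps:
X = -9 (X = -8 - 1 = -9)
J(o, F) = -⅑ (J(o, F) = 1/(-9) = -⅑)
J(17, 32) + 9*(-414) = -⅑ + 9*(-414) = -⅑ - 3726 = -33535/9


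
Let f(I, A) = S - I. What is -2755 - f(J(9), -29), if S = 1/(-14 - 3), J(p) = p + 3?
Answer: -46630/17 ≈ -2742.9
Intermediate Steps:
J(p) = 3 + p
S = -1/17 (S = 1/(-17) = -1/17 ≈ -0.058824)
f(I, A) = -1/17 - I
-2755 - f(J(9), -29) = -2755 - (-1/17 - (3 + 9)) = -2755 - (-1/17 - 1*12) = -2755 - (-1/17 - 12) = -2755 - 1*(-205/17) = -2755 + 205/17 = -46630/17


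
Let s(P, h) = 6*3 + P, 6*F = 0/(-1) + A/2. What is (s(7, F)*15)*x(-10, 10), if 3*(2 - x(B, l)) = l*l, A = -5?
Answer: -11750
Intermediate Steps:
F = -5/12 (F = (0/(-1) - 5/2)/6 = (0*(-1) - 5*½)/6 = (0 - 5/2)/6 = (⅙)*(-5/2) = -5/12 ≈ -0.41667)
x(B, l) = 2 - l²/3 (x(B, l) = 2 - l*l/3 = 2 - l²/3)
s(P, h) = 18 + P
(s(7, F)*15)*x(-10, 10) = ((18 + 7)*15)*(2 - ⅓*10²) = (25*15)*(2 - ⅓*100) = 375*(2 - 100/3) = 375*(-94/3) = -11750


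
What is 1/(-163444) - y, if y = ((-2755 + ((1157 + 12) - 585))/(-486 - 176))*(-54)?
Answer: 9580596617/54099964 ≈ 177.09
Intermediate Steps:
y = -58617/331 (y = ((-2755 + (1169 - 585))/(-662))*(-54) = ((-2755 + 584)*(-1/662))*(-54) = -2171*(-1/662)*(-54) = (2171/662)*(-54) = -58617/331 ≈ -177.09)
1/(-163444) - y = 1/(-163444) - 1*(-58617/331) = -1/163444 + 58617/331 = 9580596617/54099964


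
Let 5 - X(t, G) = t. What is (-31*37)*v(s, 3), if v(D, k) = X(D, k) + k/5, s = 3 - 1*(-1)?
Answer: -9176/5 ≈ -1835.2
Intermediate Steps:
X(t, G) = 5 - t
s = 4 (s = 3 + 1 = 4)
v(D, k) = 5 - D + k/5 (v(D, k) = (5 - D) + k/5 = 5 - D + k/5)
(-31*37)*v(s, 3) = (-31*37)*(5 - 1*4 + (⅕)*3) = -1147*(5 - 4 + ⅗) = -1147*8/5 = -9176/5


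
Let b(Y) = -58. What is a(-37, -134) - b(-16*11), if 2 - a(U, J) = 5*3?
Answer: 45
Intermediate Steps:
a(U, J) = -13 (a(U, J) = 2 - 5*3 = 2 - 1*15 = 2 - 15 = -13)
a(-37, -134) - b(-16*11) = -13 - 1*(-58) = -13 + 58 = 45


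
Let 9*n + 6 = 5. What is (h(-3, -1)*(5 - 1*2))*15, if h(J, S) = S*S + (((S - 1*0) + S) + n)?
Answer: -50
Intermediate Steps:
n = -⅑ (n = -⅔ + (⅑)*5 = -⅔ + 5/9 = -⅑ ≈ -0.11111)
h(J, S) = -⅑ + S² + 2*S (h(J, S) = S*S + (((S - 1*0) + S) - ⅑) = S² + (((S + 0) + S) - ⅑) = S² + ((S + S) - ⅑) = S² + (2*S - ⅑) = S² + (-⅑ + 2*S) = -⅑ + S² + 2*S)
(h(-3, -1)*(5 - 1*2))*15 = ((-⅑ + (-1)² + 2*(-1))*(5 - 1*2))*15 = ((-⅑ + 1 - 2)*(5 - 2))*15 = -10/9*3*15 = -10/3*15 = -50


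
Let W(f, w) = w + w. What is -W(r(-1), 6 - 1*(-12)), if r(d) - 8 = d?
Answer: -36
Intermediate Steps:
r(d) = 8 + d
W(f, w) = 2*w
-W(r(-1), 6 - 1*(-12)) = -2*(6 - 1*(-12)) = -2*(6 + 12) = -2*18 = -1*36 = -36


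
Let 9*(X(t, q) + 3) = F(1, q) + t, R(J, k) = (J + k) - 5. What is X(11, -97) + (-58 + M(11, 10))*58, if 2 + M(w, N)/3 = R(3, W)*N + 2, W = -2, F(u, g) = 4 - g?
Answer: -92831/9 ≈ -10315.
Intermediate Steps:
R(J, k) = -5 + J + k
M(w, N) = -12*N (M(w, N) = -6 + 3*((-5 + 3 - 2)*N + 2) = -6 + 3*(-4*N + 2) = -6 + 3*(2 - 4*N) = -6 + (6 - 12*N) = -12*N)
X(t, q) = -23/9 - q/9 + t/9 (X(t, q) = -3 + ((4 - q) + t)/9 = -3 + (4 + t - q)/9 = -3 + (4/9 - q/9 + t/9) = -23/9 - q/9 + t/9)
X(11, -97) + (-58 + M(11, 10))*58 = (-23/9 - ⅑*(-97) + (⅑)*11) + (-58 - 12*10)*58 = (-23/9 + 97/9 + 11/9) + (-58 - 120)*58 = 85/9 - 178*58 = 85/9 - 10324 = -92831/9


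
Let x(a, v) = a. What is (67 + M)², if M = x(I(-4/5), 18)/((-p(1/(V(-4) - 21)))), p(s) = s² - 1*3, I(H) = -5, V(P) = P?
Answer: 14989839489/3511876 ≈ 4268.3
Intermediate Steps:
p(s) = -3 + s² (p(s) = s² - 3 = -3 + s²)
M = -3125/1874 (M = -5*(-1/(-3 + (1/(-4 - 21))²)) = -5*(-1/(-3 + (1/(-25))²)) = -5*(-1/(-3 + (-1/25)²)) = -5*(-1/(-3 + 1/625)) = -5/((-1*(-1874/625))) = -5/1874/625 = -5*625/1874 = -3125/1874 ≈ -1.6676)
(67 + M)² = (67 - 3125/1874)² = (122433/1874)² = 14989839489/3511876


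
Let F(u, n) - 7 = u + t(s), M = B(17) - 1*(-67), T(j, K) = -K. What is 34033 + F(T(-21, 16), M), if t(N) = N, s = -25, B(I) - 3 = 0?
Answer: 33999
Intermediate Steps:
B(I) = 3 (B(I) = 3 + 0 = 3)
M = 70 (M = 3 - 1*(-67) = 3 + 67 = 70)
F(u, n) = -18 + u (F(u, n) = 7 + (u - 25) = 7 + (-25 + u) = -18 + u)
34033 + F(T(-21, 16), M) = 34033 + (-18 - 1*16) = 34033 + (-18 - 16) = 34033 - 34 = 33999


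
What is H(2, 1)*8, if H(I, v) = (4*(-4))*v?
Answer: -128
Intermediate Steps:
H(I, v) = -16*v
H(2, 1)*8 = -16*1*8 = -16*8 = -128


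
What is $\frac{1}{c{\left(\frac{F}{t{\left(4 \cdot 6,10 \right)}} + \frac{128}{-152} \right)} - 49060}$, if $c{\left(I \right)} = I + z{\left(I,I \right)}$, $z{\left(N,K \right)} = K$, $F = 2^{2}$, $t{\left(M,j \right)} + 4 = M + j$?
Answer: $- \frac{285}{13982504} \approx -2.0383 \cdot 10^{-5}$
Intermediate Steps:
$t{\left(M,j \right)} = -4 + M + j$ ($t{\left(M,j \right)} = -4 + \left(M + j\right) = -4 + M + j$)
$F = 4$
$c{\left(I \right)} = 2 I$ ($c{\left(I \right)} = I + I = 2 I$)
$\frac{1}{c{\left(\frac{F}{t{\left(4 \cdot 6,10 \right)}} + \frac{128}{-152} \right)} - 49060} = \frac{1}{2 \left(\frac{4}{-4 + 4 \cdot 6 + 10} + \frac{128}{-152}\right) - 49060} = \frac{1}{2 \left(\frac{4}{-4 + 24 + 10} + 128 \left(- \frac{1}{152}\right)\right) - 49060} = \frac{1}{2 \left(\frac{4}{30} - \frac{16}{19}\right) - 49060} = \frac{1}{2 \left(4 \cdot \frac{1}{30} - \frac{16}{19}\right) - 49060} = \frac{1}{2 \left(\frac{2}{15} - \frac{16}{19}\right) - 49060} = \frac{1}{2 \left(- \frac{202}{285}\right) - 49060} = \frac{1}{- \frac{404}{285} - 49060} = \frac{1}{- \frac{13982504}{285}} = - \frac{285}{13982504}$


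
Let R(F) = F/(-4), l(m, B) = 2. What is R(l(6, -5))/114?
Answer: -1/228 ≈ -0.0043860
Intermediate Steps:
R(F) = -F/4 (R(F) = F*(-¼) = -F/4)
R(l(6, -5))/114 = -¼*2/114 = -½*1/114 = -1/228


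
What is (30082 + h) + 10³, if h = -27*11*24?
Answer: 23954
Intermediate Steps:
h = -7128 (h = -297*24 = -7128)
(30082 + h) + 10³ = (30082 - 7128) + 10³ = 22954 + 1000 = 23954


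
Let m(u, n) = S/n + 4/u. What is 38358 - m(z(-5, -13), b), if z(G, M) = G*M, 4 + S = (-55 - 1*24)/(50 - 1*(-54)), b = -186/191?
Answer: 1236502361/32240 ≈ 38353.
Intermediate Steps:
b = -186/191 (b = -186*1/191 = -186/191 ≈ -0.97382)
S = -495/104 (S = -4 + (-55 - 1*24)/(50 - 1*(-54)) = -4 + (-55 - 24)/(50 + 54) = -4 - 79/104 = -495/104 ≈ -4.7596)
m(u, n) = 4/u - 495/(104*n) (m(u, n) = -495/(104*n) + 4/u = 4/u - 495/(104*n))
38358 - m(z(-5, -13), b) = 38358 - (4/((-5*(-13))) - 495/(104*(-186/191))) = 38358 - (4/65 - 495/104*(-191/186)) = 38358 - (4*(1/65) + 31515/6448) = 38358 - (4/65 + 31515/6448) = 38358 - 1*159559/32240 = 38358 - 159559/32240 = 1236502361/32240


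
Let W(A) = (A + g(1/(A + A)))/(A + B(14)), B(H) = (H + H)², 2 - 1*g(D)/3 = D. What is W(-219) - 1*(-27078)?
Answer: 2233633123/82490 ≈ 27078.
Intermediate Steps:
g(D) = 6 - 3*D
B(H) = 4*H² (B(H) = (2*H)² = 4*H²)
W(A) = (6 + A - 3/(2*A))/(784 + A) (W(A) = (A + (6 - 3/(A + A)))/(A + 4*14²) = (A + (6 - 3*1/(2*A)))/(A + 4*196) = (A + (6 - 3/(2*A)))/(A + 784) = (A + (6 - 3/(2*A)))/(784 + A) = (6 + A - 3/(2*A))/(784 + A))
W(-219) - 1*(-27078) = (-3/2 + (-219)² + 6*(-219))/((-219)*(784 - 219)) - 1*(-27078) = -1/219*(-3/2 + 47961 - 1314)/565 + 27078 = -1/219*1/565*93291/2 + 27078 = -31097/82490 + 27078 = 2233633123/82490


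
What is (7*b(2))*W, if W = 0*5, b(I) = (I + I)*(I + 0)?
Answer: 0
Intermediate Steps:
b(I) = 2*I² (b(I) = (2*I)*I = 2*I²)
W = 0
(7*b(2))*W = (7*(2*2²))*0 = (7*(2*4))*0 = (7*8)*0 = 56*0 = 0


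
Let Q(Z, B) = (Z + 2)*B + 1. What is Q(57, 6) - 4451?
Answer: -4096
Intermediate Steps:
Q(Z, B) = 1 + B*(2 + Z) (Q(Z, B) = (2 + Z)*B + 1 = B*(2 + Z) + 1 = 1 + B*(2 + Z))
Q(57, 6) - 4451 = (1 + 2*6 + 6*57) - 4451 = (1 + 12 + 342) - 4451 = 355 - 4451 = -4096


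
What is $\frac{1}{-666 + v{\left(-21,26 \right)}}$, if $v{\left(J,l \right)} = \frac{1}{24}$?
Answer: $- \frac{24}{15983} \approx -0.0015016$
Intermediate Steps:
$v{\left(J,l \right)} = \frac{1}{24}$
$\frac{1}{-666 + v{\left(-21,26 \right)}} = \frac{1}{-666 + \frac{1}{24}} = \frac{1}{- \frac{15983}{24}} = - \frac{24}{15983}$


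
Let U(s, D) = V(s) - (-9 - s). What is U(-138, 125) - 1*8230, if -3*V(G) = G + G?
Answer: -8267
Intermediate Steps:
V(G) = -2*G/3 (V(G) = -(G + G)/3 = -2*G/3)
U(s, D) = 9 + s/3 (U(s, D) = -2*s/3 - (-9 - s) = -2*s/3 + (9 + s) = 9 + s/3)
U(-138, 125) - 1*8230 = (9 + (1/3)*(-138)) - 1*8230 = (9 - 46) - 8230 = -37 - 8230 = -8267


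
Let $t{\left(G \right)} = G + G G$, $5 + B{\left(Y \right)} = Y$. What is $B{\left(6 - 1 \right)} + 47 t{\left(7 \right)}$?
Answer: $2632$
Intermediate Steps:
$B{\left(Y \right)} = -5 + Y$
$t{\left(G \right)} = G + G^{2}$
$B{\left(6 - 1 \right)} + 47 t{\left(7 \right)} = \left(-5 + \left(6 - 1\right)\right) + 47 \cdot 7 \left(1 + 7\right) = \left(-5 + 5\right) + 47 \cdot 7 \cdot 8 = 0 + 47 \cdot 56 = 0 + 2632 = 2632$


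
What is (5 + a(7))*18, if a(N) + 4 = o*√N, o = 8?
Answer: 18 + 144*√7 ≈ 398.99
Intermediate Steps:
a(N) = -4 + 8*√N
(5 + a(7))*18 = (5 + (-4 + 8*√7))*18 = (1 + 8*√7)*18 = 18 + 144*√7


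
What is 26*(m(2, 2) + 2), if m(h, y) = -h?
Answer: 0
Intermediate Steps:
26*(m(2, 2) + 2) = 26*(-1*2 + 2) = 26*(-2 + 2) = 26*0 = 0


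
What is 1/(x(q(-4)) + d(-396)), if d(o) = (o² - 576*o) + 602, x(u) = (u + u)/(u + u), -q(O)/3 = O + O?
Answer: 1/385515 ≈ 2.5939e-6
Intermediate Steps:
q(O) = -6*O (q(O) = -3*(O + O) = -6*O)
x(u) = 1 (x(u) = (2*u)/((2*u)) = (2*u)*(1/(2*u)) = 1)
d(o) = 602 + o² - 576*o
1/(x(q(-4)) + d(-396)) = 1/(1 + (602 + (-396)² - 576*(-396))) = 1/(1 + (602 + 156816 + 228096)) = 1/(1 + 385514) = 1/385515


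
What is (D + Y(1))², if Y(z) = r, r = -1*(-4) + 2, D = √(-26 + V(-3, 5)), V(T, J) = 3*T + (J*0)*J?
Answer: (6 + I*√35)² ≈ 1.0 + 70.993*I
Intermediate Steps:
V(T, J) = 3*T (V(T, J) = 3*T + 0*J = 3*T + 0 = 3*T)
D = I*√35 (D = √(-26 + 3*(-3)) = √(-26 - 9) = √(-35) = I*√35 ≈ 5.9161*I)
r = 6 (r = 4 + 2 = 6)
Y(z) = 6
(D + Y(1))² = (I*√35 + 6)² = (6 + I*√35)²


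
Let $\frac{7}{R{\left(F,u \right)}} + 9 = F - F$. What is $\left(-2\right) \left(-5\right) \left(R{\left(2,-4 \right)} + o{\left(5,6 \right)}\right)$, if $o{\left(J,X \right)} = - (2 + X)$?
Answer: $- \frac{790}{9} \approx -87.778$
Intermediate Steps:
$R{\left(F,u \right)} = - \frac{7}{9}$ ($R{\left(F,u \right)} = \frac{7}{-9 + \left(F - F\right)} = \frac{7}{-9 + 0} = \frac{7}{-9} = 7 \left(- \frac{1}{9}\right) = - \frac{7}{9}$)
$o{\left(J,X \right)} = -2 - X$
$\left(-2\right) \left(-5\right) \left(R{\left(2,-4 \right)} + o{\left(5,6 \right)}\right) = \left(-2\right) \left(-5\right) \left(- \frac{7}{9} - 8\right) = 10 \left(- \frac{7}{9} - 8\right) = 10 \left(- \frac{79}{9}\right) = - \frac{790}{9}$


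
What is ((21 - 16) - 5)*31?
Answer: 0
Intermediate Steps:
((21 - 16) - 5)*31 = (5 - 5)*31 = 0*31 = 0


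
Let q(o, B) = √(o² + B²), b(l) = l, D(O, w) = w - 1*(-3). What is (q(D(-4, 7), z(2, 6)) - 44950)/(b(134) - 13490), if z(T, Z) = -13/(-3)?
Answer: 22475/6678 - √1069/40068 ≈ 3.3647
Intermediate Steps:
D(O, w) = 3 + w (D(O, w) = w + 3 = 3 + w)
z(T, Z) = 13/3 (z(T, Z) = -13*(-⅓) = 13/3)
q(o, B) = √(B² + o²)
(q(D(-4, 7), z(2, 6)) - 44950)/(b(134) - 13490) = (√((13/3)² + (3 + 7)²) - 44950)/(134 - 13490) = (√(169/9 + 10²) - 44950)/(-13356) = (√(169/9 + 100) - 44950)*(-1/13356) = (√(1069/9) - 44950)*(-1/13356) = (√1069/3 - 44950)*(-1/13356) = (-44950 + √1069/3)*(-1/13356) = 22475/6678 - √1069/40068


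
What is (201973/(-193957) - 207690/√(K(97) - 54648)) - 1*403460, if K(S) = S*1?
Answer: -78254093193/193957 + 29670*I*√54551/7793 ≈ -4.0346e+5 + 889.23*I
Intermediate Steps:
K(S) = S
(201973/(-193957) - 207690/√(K(97) - 54648)) - 1*403460 = (201973/(-193957) - 207690/√(97 - 54648)) - 1*403460 = (201973*(-1/193957) - 207690*(-I*√54551/54551)) - 403460 = (-201973/193957 - 207690*(-I*√54551/54551)) - 403460 = (-201973/193957 - (-29670)*I*√54551/7793) - 403460 = (-201973/193957 + 29670*I*√54551/7793) - 403460 = -78254093193/193957 + 29670*I*√54551/7793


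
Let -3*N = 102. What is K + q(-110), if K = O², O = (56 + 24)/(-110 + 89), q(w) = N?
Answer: -8594/441 ≈ -19.488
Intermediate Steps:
N = -34 (N = -⅓*102 = -34)
q(w) = -34
O = -80/21 (O = 80/(-21) = 80*(-1/21) = -80/21 ≈ -3.8095)
K = 6400/441 (K = (-80/21)² = 6400/441 ≈ 14.512)
K + q(-110) = 6400/441 - 34 = -8594/441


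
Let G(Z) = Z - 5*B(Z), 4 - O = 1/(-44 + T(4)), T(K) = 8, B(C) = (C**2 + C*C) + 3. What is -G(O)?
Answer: 112235/648 ≈ 173.20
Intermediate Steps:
B(C) = 3 + 2*C**2 (B(C) = (C**2 + C**2) + 3 = 2*C**2 + 3 = 3 + 2*C**2)
O = 145/36 (O = 4 - 1/(-44 + 8) = 4 - 1/(-36) = 4 - 1*(-1/36) = 4 + 1/36 = 145/36 ≈ 4.0278)
G(Z) = -15 + Z - 10*Z**2 (G(Z) = Z - 5*(3 + 2*Z**2) = Z + (-15 - 10*Z**2) = -15 + Z - 10*Z**2)
-G(O) = -(-15 + 145/36 - 10*(145/36)**2) = -(-15 + 145/36 - 10*21025/1296) = -(-15 + 145/36 - 105125/648) = -1*(-112235/648) = 112235/648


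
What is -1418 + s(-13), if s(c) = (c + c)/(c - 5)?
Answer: -12749/9 ≈ -1416.6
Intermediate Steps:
s(c) = 2*c/(-5 + c) (s(c) = (2*c)/(-5 + c) = 2*c/(-5 + c))
-1418 + s(-13) = -1418 + 2*(-13)/(-5 - 13) = -1418 + 2*(-13)/(-18) = -1418 + 2*(-13)*(-1/18) = -1418 + 13/9 = -12749/9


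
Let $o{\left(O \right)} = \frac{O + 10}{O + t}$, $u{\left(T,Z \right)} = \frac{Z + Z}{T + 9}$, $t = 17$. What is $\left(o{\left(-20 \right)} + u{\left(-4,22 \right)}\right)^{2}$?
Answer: $\frac{33124}{225} \approx 147.22$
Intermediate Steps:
$u{\left(T,Z \right)} = \frac{2 Z}{9 + T}$
$o{\left(O \right)} = \frac{10 + O}{17 + O}$ ($o{\left(O \right)} = \frac{O + 10}{O + 17} = \frac{10 + O}{17 + O}$)
$\left(o{\left(-20 \right)} + u{\left(-4,22 \right)}\right)^{2} = \left(\frac{10 - 20}{17 - 20} + 2 \cdot 22 \frac{1}{9 - 4}\right)^{2} = \left(\frac{1}{-3} \left(-10\right) + 2 \cdot 22 \cdot \frac{1}{5}\right)^{2} = \left(\left(- \frac{1}{3}\right) \left(-10\right) + 2 \cdot 22 \cdot \frac{1}{5}\right)^{2} = \left(\frac{10}{3} + \frac{44}{5}\right)^{2} = \left(\frac{182}{15}\right)^{2} = \frac{33124}{225}$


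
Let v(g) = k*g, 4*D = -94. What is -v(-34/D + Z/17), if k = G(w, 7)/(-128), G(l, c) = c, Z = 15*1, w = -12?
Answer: 13027/102272 ≈ 0.12738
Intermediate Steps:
D = -47/2 (D = (¼)*(-94) = -47/2 ≈ -23.500)
Z = 15
k = -7/128 (k = 7/(-128) = 7*(-1/128) = -7/128 ≈ -0.054688)
v(g) = -7*g/128
-v(-34/D + Z/17) = -(-7)*(-34/(-47/2) + 15/17)/128 = -(-7)*(-34*(-2/47) + 15*(1/17))/128 = -(-7)*(68/47 + 15/17)/128 = -(-7)*1861/(128*799) = -1*(-13027/102272) = 13027/102272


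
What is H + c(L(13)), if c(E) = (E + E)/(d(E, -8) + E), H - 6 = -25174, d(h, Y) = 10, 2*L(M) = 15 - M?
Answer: -276846/11 ≈ -25168.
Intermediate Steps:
L(M) = 15/2 - M/2 (L(M) = (15 - M)/2 = 15/2 - M/2)
H = -25168 (H = 6 - 25174 = -25168)
c(E) = 2*E/(10 + E) (c(E) = (E + E)/(10 + E) = (2*E)/(10 + E) = 2*E/(10 + E))
H + c(L(13)) = -25168 + 2*(15/2 - ½*13)/(10 + (15/2 - ½*13)) = -25168 + 2*(15/2 - 13/2)/(10 + (15/2 - 13/2)) = -25168 + 2*1/(10 + 1) = -25168 + 2*1/11 = -25168 + 2*1*(1/11) = -25168 + 2/11 = -276846/11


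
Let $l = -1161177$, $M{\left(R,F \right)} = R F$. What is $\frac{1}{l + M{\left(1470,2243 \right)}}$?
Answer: $\frac{1}{2136033} \approx 4.6816 \cdot 10^{-7}$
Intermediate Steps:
$M{\left(R,F \right)} = F R$
$\frac{1}{l + M{\left(1470,2243 \right)}} = \frac{1}{-1161177 + 2243 \cdot 1470} = \frac{1}{-1161177 + 3297210} = \frac{1}{2136033}$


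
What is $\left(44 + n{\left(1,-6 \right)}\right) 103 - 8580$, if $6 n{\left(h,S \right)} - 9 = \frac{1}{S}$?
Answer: $- \frac{140269}{36} \approx -3896.4$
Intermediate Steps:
$n{\left(h,S \right)} = \frac{3}{2} + \frac{1}{6 S}$
$\left(44 + n{\left(1,-6 \right)}\right) 103 - 8580 = \left(44 + \frac{1 + 9 \left(-6\right)}{6 \left(-6\right)}\right) 103 - 8580 = \left(44 + \frac{1}{6} \left(- \frac{1}{6}\right) \left(1 - 54\right)\right) 103 - 8580 = \left(44 + \frac{1}{6} \left(- \frac{1}{6}\right) \left(-53\right)\right) 103 - 8580 = \left(44 + \frac{53}{36}\right) 103 - 8580 = \frac{1637}{36} \cdot 103 - 8580 = \frac{168611}{36} - 8580 = - \frac{140269}{36}$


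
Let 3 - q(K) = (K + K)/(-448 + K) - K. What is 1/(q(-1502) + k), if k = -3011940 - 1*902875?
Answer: -975/3818407652 ≈ -2.5534e-7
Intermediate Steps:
q(K) = 3 + K - 2*K/(-448 + K) (q(K) = 3 - ((K + K)/(-448 + K) - K) = 3 - ((2*K)/(-448 + K) - K) = 3 - (2*K/(-448 + K) - K) = 3 - (-K + 2*K/(-448 + K)) = 3 + (K - 2*K/(-448 + K)) = 3 + K - 2*K/(-448 + K))
k = -3914815 (k = -3011940 - 902875 = -3914815)
1/(q(-1502) + k) = 1/((-1344 + (-1502)**2 - 447*(-1502))/(-448 - 1502) - 3914815) = 1/((-1344 + 2256004 + 671394)/(-1950) - 3914815) = 1/(-1/1950*2926054 - 3914815) = 1/(-1463027/975 - 3914815) = 1/(-3818407652/975) = -975/3818407652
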